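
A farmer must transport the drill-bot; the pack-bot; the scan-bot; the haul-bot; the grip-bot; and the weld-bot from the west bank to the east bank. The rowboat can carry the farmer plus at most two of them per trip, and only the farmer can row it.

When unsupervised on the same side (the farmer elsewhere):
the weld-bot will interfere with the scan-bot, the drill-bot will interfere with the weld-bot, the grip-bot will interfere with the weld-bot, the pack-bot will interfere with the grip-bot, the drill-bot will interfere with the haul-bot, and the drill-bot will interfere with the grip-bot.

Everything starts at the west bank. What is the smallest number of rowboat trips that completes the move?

Whatever the first load, the items left behind include a forbidden pair without the farmer. No opening move is safe, so no plan exists.

impossible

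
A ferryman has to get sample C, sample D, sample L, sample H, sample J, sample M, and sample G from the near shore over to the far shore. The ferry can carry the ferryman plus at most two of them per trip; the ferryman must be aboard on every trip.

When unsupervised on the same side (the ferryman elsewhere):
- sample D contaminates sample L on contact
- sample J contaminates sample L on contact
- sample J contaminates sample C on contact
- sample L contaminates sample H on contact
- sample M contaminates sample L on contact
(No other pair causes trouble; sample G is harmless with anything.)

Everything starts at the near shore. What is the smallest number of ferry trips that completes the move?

9

Counting alone: the ferryman can take at most 2 across per trip to the far shore, so moving all 7 needs at least 4 loaded trips out, with a return between consecutive ones — at least 7 crossings.
The safety rule pushes this higher. Following every safe sequence of crossings, the most of the 7 that can be at the far shore as the ferry arrives there on crossing 7 is 6 — never all 7.
So no plan with fewer than 9 crossings exists, and this one achieves 9:
1. Ferryman goes to the far shore with sample C and sample L.  [the near shore: sample D, sample G, sample H, sample J, sample M | the far shore: sample C, sample L]
2. Ferryman goes back to the near shore alone.  [the near shore: sample D, sample G, sample H, sample J, sample M | the far shore: sample C, sample L]
3. Ferryman goes to the far shore with sample G.  [the near shore: sample D, sample H, sample J, sample M | the far shore: sample C, sample G, sample L]
4. Ferryman goes back to the near shore alone.  [the near shore: sample D, sample H, sample J, sample M | the far shore: sample C, sample G, sample L]
5. Ferryman goes to the far shore with sample D and sample H.  [the near shore: sample J, sample M | the far shore: sample C, sample D, sample G, sample H, sample L]
6. Ferryman goes back to the near shore with sample L.  [the near shore: sample J, sample L, sample M | the far shore: sample C, sample D, sample G, sample H]
7. Ferryman goes to the far shore with sample L and sample M.  [the near shore: sample J | the far shore: sample C, sample D, sample G, sample H, sample L, sample M]
8. Ferryman goes back to the near shore with sample L.  [the near shore: sample J, sample L | the far shore: sample C, sample D, sample G, sample H, sample M]
9. Ferryman goes to the far shore with sample J and sample L.  [the near shore: — | the far shore: sample C, sample D, sample G, sample H, sample J, sample L, sample M]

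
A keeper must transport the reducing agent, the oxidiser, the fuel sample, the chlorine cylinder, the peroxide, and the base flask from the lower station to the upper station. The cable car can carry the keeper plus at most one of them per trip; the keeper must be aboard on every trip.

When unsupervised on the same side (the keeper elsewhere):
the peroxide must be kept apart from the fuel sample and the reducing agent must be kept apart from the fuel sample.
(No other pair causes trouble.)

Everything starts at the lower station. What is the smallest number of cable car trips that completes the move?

13

Counting alone: the keeper can take at most 1 across per trip to the upper station, so moving all 6 needs at least 6 loaded trips out, with a return between consecutive ones — at least 11 crossings.
The safety rule pushes this higher. Following every safe sequence of crossings, the most of the 6 that can be at the upper station as the cable car arrives there on crossing 11 is 5 — never all 6.
So no plan with fewer than 13 crossings exists, and this one achieves 13:
1. Keeper goes to the upper station with the fuel sample.  [the lower station: the base flask, the chlorine cylinder, the oxidiser, the peroxide, the reducing agent | the upper station: the fuel sample]
2. Keeper goes back to the lower station alone.  [the lower station: the base flask, the chlorine cylinder, the oxidiser, the peroxide, the reducing agent | the upper station: the fuel sample]
3. Keeper goes to the upper station with the reducing agent.  [the lower station: the base flask, the chlorine cylinder, the oxidiser, the peroxide | the upper station: the fuel sample, the reducing agent]
4. Keeper goes back to the lower station with the fuel sample.  [the lower station: the base flask, the chlorine cylinder, the fuel sample, the oxidiser, the peroxide | the upper station: the reducing agent]
5. Keeper goes to the upper station with the peroxide.  [the lower station: the base flask, the chlorine cylinder, the fuel sample, the oxidiser | the upper station: the peroxide, the reducing agent]
6. Keeper goes back to the lower station alone.  [the lower station: the base flask, the chlorine cylinder, the fuel sample, the oxidiser | the upper station: the peroxide, the reducing agent]
7. Keeper goes to the upper station with the oxidiser.  [the lower station: the base flask, the chlorine cylinder, the fuel sample | the upper station: the oxidiser, the peroxide, the reducing agent]
8. Keeper goes back to the lower station alone.  [the lower station: the base flask, the chlorine cylinder, the fuel sample | the upper station: the oxidiser, the peroxide, the reducing agent]
9. Keeper goes to the upper station with the chlorine cylinder.  [the lower station: the base flask, the fuel sample | the upper station: the chlorine cylinder, the oxidiser, the peroxide, the reducing agent]
10. Keeper goes back to the lower station alone.  [the lower station: the base flask, the fuel sample | the upper station: the chlorine cylinder, the oxidiser, the peroxide, the reducing agent]
11. Keeper goes to the upper station with the base flask.  [the lower station: the fuel sample | the upper station: the base flask, the chlorine cylinder, the oxidiser, the peroxide, the reducing agent]
12. Keeper goes back to the lower station alone.  [the lower station: the fuel sample | the upper station: the base flask, the chlorine cylinder, the oxidiser, the peroxide, the reducing agent]
13. Keeper goes to the upper station with the fuel sample.  [the lower station: — | the upper station: the base flask, the chlorine cylinder, the fuel sample, the oxidiser, the peroxide, the reducing agent]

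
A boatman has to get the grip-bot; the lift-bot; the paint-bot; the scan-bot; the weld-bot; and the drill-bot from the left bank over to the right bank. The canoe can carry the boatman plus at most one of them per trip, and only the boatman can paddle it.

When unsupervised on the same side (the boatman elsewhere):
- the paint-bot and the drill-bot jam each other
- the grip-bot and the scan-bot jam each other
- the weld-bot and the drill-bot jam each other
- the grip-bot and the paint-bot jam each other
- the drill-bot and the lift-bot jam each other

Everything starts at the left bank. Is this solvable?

Whatever the first load, the items left behind include a forbidden pair without the boatman. No opening move is safe, so no plan exists.

No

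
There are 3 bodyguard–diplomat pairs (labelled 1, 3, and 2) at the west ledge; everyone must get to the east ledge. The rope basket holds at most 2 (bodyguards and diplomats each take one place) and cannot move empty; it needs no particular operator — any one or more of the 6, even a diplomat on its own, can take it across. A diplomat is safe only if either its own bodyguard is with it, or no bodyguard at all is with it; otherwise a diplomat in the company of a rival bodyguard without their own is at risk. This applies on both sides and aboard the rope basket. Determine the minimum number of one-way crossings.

Counting alone: each trip to the east ledge takes at most 2 across and each return brings at least 1 back, so after t trips out (and t−1 returns) at most 2t − (t−1) of the 6 are across; that first reaches 6 at t = 5, so at least 9 crossings are needed.
The safety rule pushes this higher. Following every safe sequence of crossings, the most of the 6 that can be at the east ledge as the rope basket arrives there on crossing 9 is 5 — never all 6.
So no plan with fewer than 11 crossings exists, and this one achieves 11:
1. bodyguard 1 and diplomat 1 cross → the east ledge.
2. bodyguard 1 crosses ← the west ledge.
3. diplomat 2 and diplomat 3 cross → the east ledge.
4. diplomat 1 crosses ← the west ledge.
5. bodyguard 2 and bodyguard 3 cross → the east ledge.
6. bodyguard 3 and diplomat 3 cross ← the west ledge.
7. bodyguard 1 and bodyguard 3 cross → the east ledge.
8. diplomat 2 crosses ← the west ledge.
9. diplomat 1 and diplomat 3 cross → the east ledge.
10. bodyguard 2 crosses ← the west ledge.
11. bodyguard 2 and diplomat 2 cross → the east ledge.

11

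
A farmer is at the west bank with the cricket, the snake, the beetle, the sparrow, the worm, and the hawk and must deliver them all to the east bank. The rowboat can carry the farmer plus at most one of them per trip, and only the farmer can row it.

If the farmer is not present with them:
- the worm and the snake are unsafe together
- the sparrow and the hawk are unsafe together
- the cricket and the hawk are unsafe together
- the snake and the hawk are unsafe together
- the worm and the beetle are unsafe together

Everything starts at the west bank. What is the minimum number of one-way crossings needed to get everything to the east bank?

Whatever the first load, the items left behind include a forbidden pair without the farmer. No opening move is safe, so no plan exists.

impossible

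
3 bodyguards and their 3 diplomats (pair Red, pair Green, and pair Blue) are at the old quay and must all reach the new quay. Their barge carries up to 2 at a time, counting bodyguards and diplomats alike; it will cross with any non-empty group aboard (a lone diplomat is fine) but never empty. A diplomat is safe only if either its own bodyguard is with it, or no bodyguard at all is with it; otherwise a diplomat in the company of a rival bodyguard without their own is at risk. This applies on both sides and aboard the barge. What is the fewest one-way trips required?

11

Counting alone: each trip to the new quay takes at most 2 across and each return brings at least 1 back, so after t trips out (and t−1 returns) at most 2t − (t−1) of the 6 are across; that first reaches 6 at t = 5, so at least 9 crossings are needed.
The safety rule pushes this higher. Following every safe sequence of crossings, the most of the 6 that can be at the new quay as the barge arrives there on crossing 9 is 5 — never all 6.
So no plan with fewer than 11 crossings exists, and this one achieves 11:
1. bodyguard Red and diplomat Red cross → the new quay.
2. bodyguard Red crosses ← the old quay.
3. diplomat Blue and diplomat Green cross → the new quay.
4. diplomat Red crosses ← the old quay.
5. bodyguard Blue and bodyguard Green cross → the new quay.
6. bodyguard Green and diplomat Green cross ← the old quay.
7. bodyguard Green and bodyguard Red cross → the new quay.
8. diplomat Blue crosses ← the old quay.
9. diplomat Green and diplomat Red cross → the new quay.
10. bodyguard Blue crosses ← the old quay.
11. bodyguard Blue and diplomat Blue cross → the new quay.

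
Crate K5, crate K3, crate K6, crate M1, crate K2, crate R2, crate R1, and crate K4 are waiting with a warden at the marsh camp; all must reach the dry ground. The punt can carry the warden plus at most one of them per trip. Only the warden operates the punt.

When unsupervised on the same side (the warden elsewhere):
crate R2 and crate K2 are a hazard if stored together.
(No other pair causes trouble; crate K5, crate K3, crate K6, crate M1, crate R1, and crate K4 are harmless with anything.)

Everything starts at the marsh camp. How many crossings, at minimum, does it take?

Counting alone: the warden can take at most 1 across per trip to the dry ground, so moving all 8 needs at least 8 loaded trips out, with a return between consecutive ones — at least 15 crossings.
The plan below uses exactly 15 crossings, so it is optimal:
1. Warden goes to the dry ground with crate K2.  [the marsh camp: crate K3, crate K4, crate K5, crate K6, crate M1, crate R1, crate R2 | the dry ground: crate K2]
2. Warden goes back to the marsh camp alone.  [the marsh camp: crate K3, crate K4, crate K5, crate K6, crate M1, crate R1, crate R2 | the dry ground: crate K2]
3. Warden goes to the dry ground with crate K5.  [the marsh camp: crate K3, crate K4, crate K6, crate M1, crate R1, crate R2 | the dry ground: crate K2, crate K5]
4. Warden goes back to the marsh camp alone.  [the marsh camp: crate K3, crate K4, crate K6, crate M1, crate R1, crate R2 | the dry ground: crate K2, crate K5]
5. Warden goes to the dry ground with crate K3.  [the marsh camp: crate K4, crate K6, crate M1, crate R1, crate R2 | the dry ground: crate K2, crate K3, crate K5]
6. Warden goes back to the marsh camp alone.  [the marsh camp: crate K4, crate K6, crate M1, crate R1, crate R2 | the dry ground: crate K2, crate K3, crate K5]
7. Warden goes to the dry ground with crate K6.  [the marsh camp: crate K4, crate M1, crate R1, crate R2 | the dry ground: crate K2, crate K3, crate K5, crate K6]
8. Warden goes back to the marsh camp alone.  [the marsh camp: crate K4, crate M1, crate R1, crate R2 | the dry ground: crate K2, crate K3, crate K5, crate K6]
9. Warden goes to the dry ground with crate M1.  [the marsh camp: crate K4, crate R1, crate R2 | the dry ground: crate K2, crate K3, crate K5, crate K6, crate M1]
10. Warden goes back to the marsh camp alone.  [the marsh camp: crate K4, crate R1, crate R2 | the dry ground: crate K2, crate K3, crate K5, crate K6, crate M1]
11. Warden goes to the dry ground with crate R1.  [the marsh camp: crate K4, crate R2 | the dry ground: crate K2, crate K3, crate K5, crate K6, crate M1, crate R1]
12. Warden goes back to the marsh camp alone.  [the marsh camp: crate K4, crate R2 | the dry ground: crate K2, crate K3, crate K5, crate K6, crate M1, crate R1]
13. Warden goes to the dry ground with crate K4.  [the marsh camp: crate R2 | the dry ground: crate K2, crate K3, crate K4, crate K5, crate K6, crate M1, crate R1]
14. Warden goes back to the marsh camp alone.  [the marsh camp: crate R2 | the dry ground: crate K2, crate K3, crate K4, crate K5, crate K6, crate M1, crate R1]
15. Warden goes to the dry ground with crate R2.  [the marsh camp: — | the dry ground: crate K2, crate K3, crate K4, crate K5, crate K6, crate M1, crate R1, crate R2]

15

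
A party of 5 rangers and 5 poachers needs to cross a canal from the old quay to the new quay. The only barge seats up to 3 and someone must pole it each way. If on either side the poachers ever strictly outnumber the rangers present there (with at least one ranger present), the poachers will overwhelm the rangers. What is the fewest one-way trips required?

11

Counting alone: each trip to the new quay takes at most 3 across and each return brings at least 1 back, so after t trips out (and t−1 returns) at most 3t − (t−1) of the 10 are across; that first reaches 10 at t = 5, so at least 9 crossings are needed.
The safety rule pushes this higher. Following every safe sequence of crossings, the most of the 10 that can be at the new quay as the barge arrives there on crossing 9 is 9 — never all 10.
So no plan with fewer than 11 crossings exists, and this one achieves 11:
1. 2 poachers → the new quay.  (the old quay: 5R 3P; the new quay: 0R 2P)
2. 1 poacher ← the old quay.  (the old quay: 5R 4P; the new quay: 0R 1P)
3. 3 poachers → the new quay.  (the old quay: 5R 1P; the new quay: 0R 4P)
4. 1 poacher ← the old quay.  (the old quay: 5R 2P; the new quay: 0R 3P)
5. 3 rangers → the new quay.  (the old quay: 2R 2P; the new quay: 3R 3P)
6. 1 ranger and 1 poacher ← the old quay.  (the old quay: 3R 3P; the new quay: 2R 2P)
7. 3 rangers → the new quay.  (the old quay: 0R 3P; the new quay: 5R 2P)
8. 1 poacher ← the old quay.  (the old quay: 0R 4P; the new quay: 5R 1P)
9. 2 poachers → the new quay.  (the old quay: 0R 2P; the new quay: 5R 3P)
10. 1 poacher ← the old quay.  (the old quay: 0R 3P; the new quay: 5R 2P)
11. 3 poachers → the new quay.  (the old quay: 0R 0P; the new quay: 5R 5P)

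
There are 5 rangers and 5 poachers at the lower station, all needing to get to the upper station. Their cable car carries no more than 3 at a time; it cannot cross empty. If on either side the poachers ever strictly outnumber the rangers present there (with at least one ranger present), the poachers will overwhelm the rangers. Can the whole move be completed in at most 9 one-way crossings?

Counting alone: each trip to the upper station takes at most 3 across and each return brings at least 1 back, so after t trips out (and t−1 returns) at most 3t − (t−1) of the 10 are across; that first reaches 10 at t = 5, so at least 9 crossings are needed.
The safety rule pushes this higher. Following every safe sequence of crossings, the most of the 10 that can be at the upper station as the cable car arrives there on crossing 9 is 9 — never all 10.
So the move cannot be finished within 9 crossings. (The shortest complete plan takes 11:)
1. 2 poachers → the upper station.  (the lower station: 5R 3P; the upper station: 0R 2P)
2. 1 poacher ← the lower station.  (the lower station: 5R 4P; the upper station: 0R 1P)
3. 3 poachers → the upper station.  (the lower station: 5R 1P; the upper station: 0R 4P)
4. 1 poacher ← the lower station.  (the lower station: 5R 2P; the upper station: 0R 3P)
5. 3 rangers → the upper station.  (the lower station: 2R 2P; the upper station: 3R 3P)
6. 1 ranger and 1 poacher ← the lower station.  (the lower station: 3R 3P; the upper station: 2R 2P)
7. 3 rangers → the upper station.  (the lower station: 0R 3P; the upper station: 5R 2P)
8. 1 poacher ← the lower station.  (the lower station: 0R 4P; the upper station: 5R 1P)
9. 2 poachers → the upper station.  (the lower station: 0R 2P; the upper station: 5R 3P)
10. 1 poacher ← the lower station.  (the lower station: 0R 3P; the upper station: 5R 2P)
11. 3 poachers → the upper station.  (the lower station: 0R 0P; the upper station: 5R 5P)

No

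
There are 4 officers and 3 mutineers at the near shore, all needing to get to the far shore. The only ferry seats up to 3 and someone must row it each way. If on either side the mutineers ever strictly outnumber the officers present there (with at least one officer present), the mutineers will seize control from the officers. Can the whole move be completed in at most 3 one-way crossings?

Counting alone: each trip to the far shore takes at most 3 across and each return brings at least 1 back, so after t trips out (and t−1 returns) at most 3t − (t−1) of the 7 are across; that first reaches 7 at t = 3, so at least 5 crossings are needed.
Since 3 < 5, 3 crossings cannot be enough. (The shortest complete plan in fact takes 5:)
1. 3 mutineers → the far shore.  (the near shore: 4O 0M; the far shore: 0O 3M)
2. 1 mutineer ← the near shore.  (the near shore: 4O 1M; the far shore: 0O 2M)
3. 3 officers → the far shore.  (the near shore: 1O 1M; the far shore: 3O 2M)
4. 1 officer ← the near shore.  (the near shore: 2O 1M; the far shore: 2O 2M)
5. 2 officers and 1 mutineer → the far shore.  (the near shore: 0O 0M; the far shore: 4O 3M)

No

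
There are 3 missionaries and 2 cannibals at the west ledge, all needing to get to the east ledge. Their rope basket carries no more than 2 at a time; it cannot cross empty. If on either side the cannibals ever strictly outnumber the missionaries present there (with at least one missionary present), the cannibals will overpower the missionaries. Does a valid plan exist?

Yes

1. 2 cannibals → the east ledge.  (the west ledge: 3M 0C; the east ledge: 0M 2C)
2. 1 cannibal ← the west ledge.  (the west ledge: 3M 1C; the east ledge: 0M 1C)
3. 2 missionaries → the east ledge.  (the west ledge: 1M 1C; the east ledge: 2M 1C)
4. 1 missionary ← the west ledge.  (the west ledge: 2M 1C; the east ledge: 1M 1C)
5. 1 missionary and 1 cannibal → the east ledge.  (the west ledge: 1M 0C; the east ledge: 2M 2C)
6. 1 cannibal ← the west ledge.  (the west ledge: 1M 1C; the east ledge: 2M 1C)
7. 1 missionary and 1 cannibal → the east ledge.  (the west ledge: 0M 0C; the east ledge: 3M 2C)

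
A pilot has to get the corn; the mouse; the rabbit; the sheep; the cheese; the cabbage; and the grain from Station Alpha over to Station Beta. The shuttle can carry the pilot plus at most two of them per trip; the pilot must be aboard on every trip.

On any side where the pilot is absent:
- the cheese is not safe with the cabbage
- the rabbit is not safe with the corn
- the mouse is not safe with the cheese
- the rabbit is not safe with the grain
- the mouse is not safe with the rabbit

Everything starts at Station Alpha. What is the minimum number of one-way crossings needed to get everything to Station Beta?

9

Counting alone: the pilot can take at most 2 across per trip to Station Beta, so moving all 7 needs at least 4 loaded trips out, with a return between consecutive ones — at least 7 crossings.
The safety rule pushes this higher. Following every safe sequence of crossings, the most of the 7 that can be at Station Beta as the shuttle arrives there on crossing 7 is 6 — never all 7.
So no plan with fewer than 9 crossings exists, and this one achieves 9:
1. Pilot goes to Station Beta with the cheese and the rabbit.
2. Pilot goes back to Station Alpha alone.
3. Pilot goes to Station Beta with the corn.
4. Pilot goes back to Station Alpha with the rabbit.
5. Pilot goes to Station Beta with the grain and the mouse.
6. Pilot goes back to Station Alpha with the cheese.
7. Pilot goes to Station Beta with the cabbage and the sheep.
8. Pilot goes back to Station Alpha alone.
9. Pilot goes to Station Beta with the cheese and the rabbit.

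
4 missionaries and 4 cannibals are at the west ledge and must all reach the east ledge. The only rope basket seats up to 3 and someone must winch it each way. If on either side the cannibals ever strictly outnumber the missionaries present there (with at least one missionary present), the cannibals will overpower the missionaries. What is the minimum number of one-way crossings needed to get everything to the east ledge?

9

Counting alone: each trip to the east ledge takes at most 3 across and each return brings at least 1 back, so after t trips out (and t−1 returns) at most 3t − (t−1) of the 8 are across; that first reaches 8 at t = 4, so at least 7 crossings are needed.
The safety rule pushes this higher. Following every safe sequence of crossings, the most of the 8 that can be at the east ledge as the rope basket arrives there on crossing 7 is 7 — never all 8.
So no plan with fewer than 9 crossings exists, and this one achieves 9:
1. 2 cannibals → the east ledge.  (the west ledge: 4M 2C; the east ledge: 0M 2C)
2. 1 cannibal ← the west ledge.  (the west ledge: 4M 3C; the east ledge: 0M 1C)
3. 3 cannibals → the east ledge.  (the west ledge: 4M 0C; the east ledge: 0M 4C)
4. 1 cannibal ← the west ledge.  (the west ledge: 4M 1C; the east ledge: 0M 3C)
5. 3 missionaries → the east ledge.  (the west ledge: 1M 1C; the east ledge: 3M 3C)
6. 1 missionary and 1 cannibal ← the west ledge.  (the west ledge: 2M 2C; the east ledge: 2M 2C)
7. 2 missionaries → the east ledge.  (the west ledge: 0M 2C; the east ledge: 4M 2C)
8. 1 cannibal ← the west ledge.  (the west ledge: 0M 3C; the east ledge: 4M 1C)
9. 3 cannibals → the east ledge.  (the west ledge: 0M 0C; the east ledge: 4M 4C)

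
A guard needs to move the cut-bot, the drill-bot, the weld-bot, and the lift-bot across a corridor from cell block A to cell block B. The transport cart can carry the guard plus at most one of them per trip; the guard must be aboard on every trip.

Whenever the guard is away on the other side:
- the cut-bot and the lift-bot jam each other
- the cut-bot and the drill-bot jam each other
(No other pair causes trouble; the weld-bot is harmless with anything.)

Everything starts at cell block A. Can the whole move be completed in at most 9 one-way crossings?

Yes

Yes — this plan uses 9 crossings (≤ 9):
1. Guard goes to cell block B with the cut-bot.  [cell block A: the drill-bot, the lift-bot, the weld-bot | cell block B: the cut-bot]
2. Guard goes back to cell block A alone.  [cell block A: the drill-bot, the lift-bot, the weld-bot | cell block B: the cut-bot]
3. Guard goes to cell block B with the drill-bot.  [cell block A: the lift-bot, the weld-bot | cell block B: the cut-bot, the drill-bot]
4. Guard goes back to cell block A with the cut-bot.  [cell block A: the cut-bot, the lift-bot, the weld-bot | cell block B: the drill-bot]
5. Guard goes to cell block B with the lift-bot.  [cell block A: the cut-bot, the weld-bot | cell block B: the drill-bot, the lift-bot]
6. Guard goes back to cell block A alone.  [cell block A: the cut-bot, the weld-bot | cell block B: the drill-bot, the lift-bot]
7. Guard goes to cell block B with the weld-bot.  [cell block A: the cut-bot | cell block B: the drill-bot, the lift-bot, the weld-bot]
8. Guard goes back to cell block A alone.  [cell block A: the cut-bot | cell block B: the drill-bot, the lift-bot, the weld-bot]
9. Guard goes to cell block B with the cut-bot.  [cell block A: — | cell block B: the cut-bot, the drill-bot, the lift-bot, the weld-bot]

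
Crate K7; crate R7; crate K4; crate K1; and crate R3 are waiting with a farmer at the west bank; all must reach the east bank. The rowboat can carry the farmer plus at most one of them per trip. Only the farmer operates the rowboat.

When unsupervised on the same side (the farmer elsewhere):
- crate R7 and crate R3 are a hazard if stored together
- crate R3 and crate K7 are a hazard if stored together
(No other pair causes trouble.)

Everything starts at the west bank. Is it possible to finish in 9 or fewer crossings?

Counting alone: the farmer can take at most 1 across per trip to the east bank, so moving all 5 needs at least 5 loaded trips out, with a return between consecutive ones — at least 9 crossings.
The safety rule pushes this higher. Following every safe sequence of crossings, the most of the 5 that can be at the east bank as the rowboat arrives there on crossing 9 is 4 — never all 5.
So the move cannot be finished within 9 crossings. (The shortest complete plan takes 11:)
1. Farmer goes to the east bank with crate R3.  [the west bank: crate K1, crate K4, crate K7, crate R7 | the east bank: crate R3]
2. Farmer goes back to the west bank alone.  [the west bank: crate K1, crate K4, crate K7, crate R7 | the east bank: crate R3]
3. Farmer goes to the east bank with crate K7.  [the west bank: crate K1, crate K4, crate R7 | the east bank: crate K7, crate R3]
4. Farmer goes back to the west bank with crate R3.  [the west bank: crate K1, crate K4, crate R3, crate R7 | the east bank: crate K7]
5. Farmer goes to the east bank with crate R7.  [the west bank: crate K1, crate K4, crate R3 | the east bank: crate K7, crate R7]
6. Farmer goes back to the west bank alone.  [the west bank: crate K1, crate K4, crate R3 | the east bank: crate K7, crate R7]
7. Farmer goes to the east bank with crate K4.  [the west bank: crate K1, crate R3 | the east bank: crate K4, crate K7, crate R7]
8. Farmer goes back to the west bank alone.  [the west bank: crate K1, crate R3 | the east bank: crate K4, crate K7, crate R7]
9. Farmer goes to the east bank with crate K1.  [the west bank: crate R3 | the east bank: crate K1, crate K4, crate K7, crate R7]
10. Farmer goes back to the west bank alone.  [the west bank: crate R3 | the east bank: crate K1, crate K4, crate K7, crate R7]
11. Farmer goes to the east bank with crate R3.  [the west bank: — | the east bank: crate K1, crate K4, crate K7, crate R3, crate R7]

No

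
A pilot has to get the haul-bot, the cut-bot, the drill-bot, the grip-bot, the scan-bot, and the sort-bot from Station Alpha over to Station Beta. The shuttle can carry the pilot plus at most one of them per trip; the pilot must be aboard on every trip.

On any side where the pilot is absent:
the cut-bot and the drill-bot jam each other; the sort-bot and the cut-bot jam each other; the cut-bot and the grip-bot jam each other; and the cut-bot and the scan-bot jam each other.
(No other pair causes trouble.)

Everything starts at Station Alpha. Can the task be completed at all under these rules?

No

Following every safe sequence of crossings from the start, the most of the 6 that can be at Station Beta as the shuttle arrives there on crossings 1, 3, 5 is 1, 2, 3 respectively; the best ever achieved is 3 of 6.
From crossing 7 on, no configuration arises that was not already reachable earlier: only 22 distinct safe configurations (who is on which side, and where the shuttle is) can ever be reached, none of them has everyone across, and every continuation just revisits them. So no valid plan exists.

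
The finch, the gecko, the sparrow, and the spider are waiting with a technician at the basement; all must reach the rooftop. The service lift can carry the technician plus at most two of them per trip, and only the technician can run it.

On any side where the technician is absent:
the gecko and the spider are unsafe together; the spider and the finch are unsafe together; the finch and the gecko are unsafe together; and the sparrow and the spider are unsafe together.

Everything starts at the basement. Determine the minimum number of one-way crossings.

5

Counting alone: the technician can take at most 2 across per trip to the rooftop, so moving all 4 needs at least 2 loaded trips out, with a return between consecutive ones — at least 3 crossings.
The safety rule pushes this higher. Following every safe sequence of crossings, the most of the 4 that can be at the rooftop as the service lift arrives there on crossing 3 is 3 — never all 4.
So no plan with fewer than 5 crossings exists, and this one achieves 5:
1. Technician goes to the rooftop with the finch and the spider.
2. Technician goes back to the basement with the finch.
3. Technician goes to the rooftop with the finch and the sparrow.
4. Technician goes back to the basement with the spider.
5. Technician goes to the rooftop with the gecko and the spider.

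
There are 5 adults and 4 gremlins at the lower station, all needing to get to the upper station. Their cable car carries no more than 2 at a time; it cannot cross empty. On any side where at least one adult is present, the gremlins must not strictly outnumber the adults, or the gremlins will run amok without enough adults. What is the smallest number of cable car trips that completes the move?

15

Counting alone: each trip to the upper station takes at most 2 across and each return brings at least 1 back, so after t trips out (and t−1 returns) at most 2t − (t−1) of the 9 are across; that first reaches 9 at t = 8, so at least 15 crossings are needed.
The plan below uses exactly 15 crossings, so it is optimal:
1. 2 gremlins → the upper station.  (the lower station: 5A 2G; the upper station: 0A 2G)
2. 1 gremlin ← the lower station.  (the lower station: 5A 3G; the upper station: 0A 1G)
3. 2 gremlins → the upper station.  (the lower station: 5A 1G; the upper station: 0A 3G)
4. 1 gremlin ← the lower station.  (the lower station: 5A 2G; the upper station: 0A 2G)
5. 2 adults → the upper station.  (the lower station: 3A 2G; the upper station: 2A 2G)
6. 1 gremlin ← the lower station.  (the lower station: 3A 3G; the upper station: 2A 1G)
7. 1 adult and 1 gremlin → the upper station.  (the lower station: 2A 2G; the upper station: 3A 2G)
8. 1 adult ← the lower station.  (the lower station: 3A 2G; the upper station: 2A 2G)
9. 1 adult and 1 gremlin → the upper station.  (the lower station: 2A 1G; the upper station: 3A 3G)
10. 1 gremlin ← the lower station.  (the lower station: 2A 2G; the upper station: 3A 2G)
11. 1 adult and 1 gremlin → the upper station.  (the lower station: 1A 1G; the upper station: 4A 3G)
12. 1 adult ← the lower station.  (the lower station: 2A 1G; the upper station: 3A 3G)
13. 1 adult and 1 gremlin → the upper station.  (the lower station: 1A 0G; the upper station: 4A 4G)
14. 1 gremlin ← the lower station.  (the lower station: 1A 1G; the upper station: 4A 3G)
15. 1 adult and 1 gremlin → the upper station.  (the lower station: 0A 0G; the upper station: 5A 4G)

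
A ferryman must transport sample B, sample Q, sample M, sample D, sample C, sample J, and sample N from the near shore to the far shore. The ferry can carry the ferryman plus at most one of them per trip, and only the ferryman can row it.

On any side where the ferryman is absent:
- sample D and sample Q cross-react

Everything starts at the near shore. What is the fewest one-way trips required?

Counting alone: the ferryman can take at most 1 across per trip to the far shore, so moving all 7 needs at least 7 loaded trips out, with a return between consecutive ones — at least 13 crossings.
The plan below uses exactly 13 crossings, so it is optimal:
1. Ferryman goes to the far shore with sample Q.
2. Ferryman goes back to the near shore alone.
3. Ferryman goes to the far shore with sample B.
4. Ferryman goes back to the near shore alone.
5. Ferryman goes to the far shore with sample M.
6. Ferryman goes back to the near shore alone.
7. Ferryman goes to the far shore with sample C.
8. Ferryman goes back to the near shore alone.
9. Ferryman goes to the far shore with sample J.
10. Ferryman goes back to the near shore alone.
11. Ferryman goes to the far shore with sample N.
12. Ferryman goes back to the near shore alone.
13. Ferryman goes to the far shore with sample D.

13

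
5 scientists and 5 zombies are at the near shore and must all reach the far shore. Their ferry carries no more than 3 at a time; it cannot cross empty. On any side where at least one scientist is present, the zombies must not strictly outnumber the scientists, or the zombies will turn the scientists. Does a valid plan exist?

1. 2 zombies → the far shore.  (the near shore: 5S 3Z; the far shore: 0S 2Z)
2. 1 zombie ← the near shore.  (the near shore: 5S 4Z; the far shore: 0S 1Z)
3. 3 zombies → the far shore.  (the near shore: 5S 1Z; the far shore: 0S 4Z)
4. 1 zombie ← the near shore.  (the near shore: 5S 2Z; the far shore: 0S 3Z)
5. 3 scientists → the far shore.  (the near shore: 2S 2Z; the far shore: 3S 3Z)
6. 1 scientist and 1 zombie ← the near shore.  (the near shore: 3S 3Z; the far shore: 2S 2Z)
7. 3 scientists → the far shore.  (the near shore: 0S 3Z; the far shore: 5S 2Z)
8. 1 zombie ← the near shore.  (the near shore: 0S 4Z; the far shore: 5S 1Z)
9. 2 zombies → the far shore.  (the near shore: 0S 2Z; the far shore: 5S 3Z)
10. 1 zombie ← the near shore.  (the near shore: 0S 3Z; the far shore: 5S 2Z)
11. 3 zombies → the far shore.  (the near shore: 0S 0Z; the far shore: 5S 5Z)

Yes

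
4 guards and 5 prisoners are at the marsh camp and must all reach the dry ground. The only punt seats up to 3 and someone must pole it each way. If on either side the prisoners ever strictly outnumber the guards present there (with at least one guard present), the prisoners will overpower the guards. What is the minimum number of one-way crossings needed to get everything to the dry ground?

impossible

The prisoners already outnumber the guards at the marsh camp before anyone moves, so the starting position itself is disallowed.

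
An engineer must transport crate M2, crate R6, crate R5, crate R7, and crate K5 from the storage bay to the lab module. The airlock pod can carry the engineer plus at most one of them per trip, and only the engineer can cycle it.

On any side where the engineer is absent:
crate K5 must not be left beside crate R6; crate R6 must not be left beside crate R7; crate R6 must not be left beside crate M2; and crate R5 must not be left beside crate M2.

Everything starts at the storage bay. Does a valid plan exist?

No

Whatever the first load, the items left behind include a forbidden pair without the engineer. No opening move is safe, so no plan exists.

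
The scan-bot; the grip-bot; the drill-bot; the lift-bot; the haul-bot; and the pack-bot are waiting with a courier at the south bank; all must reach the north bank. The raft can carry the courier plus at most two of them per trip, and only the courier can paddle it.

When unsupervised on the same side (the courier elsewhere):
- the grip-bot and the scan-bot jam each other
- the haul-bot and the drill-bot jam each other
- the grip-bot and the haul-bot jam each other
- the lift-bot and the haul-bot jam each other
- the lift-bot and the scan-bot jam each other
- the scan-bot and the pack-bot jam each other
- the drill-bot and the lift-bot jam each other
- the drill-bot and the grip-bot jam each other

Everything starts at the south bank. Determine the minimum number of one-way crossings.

impossible

Whatever the first load, the items left behind include a forbidden pair without the courier. No opening move is safe, so no plan exists.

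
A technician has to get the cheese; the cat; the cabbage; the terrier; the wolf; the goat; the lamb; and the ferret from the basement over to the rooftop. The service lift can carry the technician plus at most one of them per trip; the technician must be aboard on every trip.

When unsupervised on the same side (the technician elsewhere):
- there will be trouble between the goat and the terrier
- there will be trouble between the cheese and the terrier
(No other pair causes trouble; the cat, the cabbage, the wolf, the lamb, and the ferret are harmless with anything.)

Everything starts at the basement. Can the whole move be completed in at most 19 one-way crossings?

Yes

Yes — this plan uses 17 crossings (≤ 19):
1. Technician goes to the rooftop with the terrier.
2. Technician goes back to the basement alone.
3. Technician goes to the rooftop with the cheese.
4. Technician goes back to the basement with the terrier.
5. Technician goes to the rooftop with the goat.
6. Technician goes back to the basement alone.
7. Technician goes to the rooftop with the cat.
8. Technician goes back to the basement alone.
9. Technician goes to the rooftop with the cabbage.
10. Technician goes back to the basement alone.
11. Technician goes to the rooftop with the wolf.
12. Technician goes back to the basement alone.
13. Technician goes to the rooftop with the lamb.
14. Technician goes back to the basement alone.
15. Technician goes to the rooftop with the ferret.
16. Technician goes back to the basement alone.
17. Technician goes to the rooftop with the terrier.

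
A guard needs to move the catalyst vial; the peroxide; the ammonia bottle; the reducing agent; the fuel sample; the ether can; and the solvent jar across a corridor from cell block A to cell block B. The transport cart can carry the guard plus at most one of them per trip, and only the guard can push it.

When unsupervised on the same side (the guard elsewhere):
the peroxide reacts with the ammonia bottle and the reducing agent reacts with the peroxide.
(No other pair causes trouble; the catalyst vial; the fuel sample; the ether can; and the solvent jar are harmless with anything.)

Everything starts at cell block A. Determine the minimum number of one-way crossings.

15

Counting alone: the guard can take at most 1 across per trip to cell block B, so moving all 7 needs at least 7 loaded trips out, with a return between consecutive ones — at least 13 crossings.
The safety rule pushes this higher. Following every safe sequence of crossings, the most of the 7 that can be at cell block B as the transport cart arrives there on crossing 13 is 6 — never all 7.
So no plan with fewer than 15 crossings exists, and this one achieves 15:
1. Guard goes to cell block B with the peroxide.  [cell block A: the ammonia bottle, the catalyst vial, the ether can, the fuel sample, the reducing agent, the solvent jar | cell block B: the peroxide]
2. Guard goes back to cell block A alone.  [cell block A: the ammonia bottle, the catalyst vial, the ether can, the fuel sample, the reducing agent, the solvent jar | cell block B: the peroxide]
3. Guard goes to cell block B with the catalyst vial.  [cell block A: the ammonia bottle, the ether can, the fuel sample, the reducing agent, the solvent jar | cell block B: the catalyst vial, the peroxide]
4. Guard goes back to cell block A alone.  [cell block A: the ammonia bottle, the ether can, the fuel sample, the reducing agent, the solvent jar | cell block B: the catalyst vial, the peroxide]
5. Guard goes to cell block B with the ammonia bottle.  [cell block A: the ether can, the fuel sample, the reducing agent, the solvent jar | cell block B: the ammonia bottle, the catalyst vial, the peroxide]
6. Guard goes back to cell block A with the peroxide.  [cell block A: the ether can, the fuel sample, the peroxide, the reducing agent, the solvent jar | cell block B: the ammonia bottle, the catalyst vial]
7. Guard goes to cell block B with the reducing agent.  [cell block A: the ether can, the fuel sample, the peroxide, the solvent jar | cell block B: the ammonia bottle, the catalyst vial, the reducing agent]
8. Guard goes back to cell block A alone.  [cell block A: the ether can, the fuel sample, the peroxide, the solvent jar | cell block B: the ammonia bottle, the catalyst vial, the reducing agent]
9. Guard goes to cell block B with the fuel sample.  [cell block A: the ether can, the peroxide, the solvent jar | cell block B: the ammonia bottle, the catalyst vial, the fuel sample, the reducing agent]
10. Guard goes back to cell block A alone.  [cell block A: the ether can, the peroxide, the solvent jar | cell block B: the ammonia bottle, the catalyst vial, the fuel sample, the reducing agent]
11. Guard goes to cell block B with the ether can.  [cell block A: the peroxide, the solvent jar | cell block B: the ammonia bottle, the catalyst vial, the ether can, the fuel sample, the reducing agent]
12. Guard goes back to cell block A alone.  [cell block A: the peroxide, the solvent jar | cell block B: the ammonia bottle, the catalyst vial, the ether can, the fuel sample, the reducing agent]
13. Guard goes to cell block B with the solvent jar.  [cell block A: the peroxide | cell block B: the ammonia bottle, the catalyst vial, the ether can, the fuel sample, the reducing agent, the solvent jar]
14. Guard goes back to cell block A alone.  [cell block A: the peroxide | cell block B: the ammonia bottle, the catalyst vial, the ether can, the fuel sample, the reducing agent, the solvent jar]
15. Guard goes to cell block B with the peroxide.  [cell block A: — | cell block B: the ammonia bottle, the catalyst vial, the ether can, the fuel sample, the peroxide, the reducing agent, the solvent jar]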